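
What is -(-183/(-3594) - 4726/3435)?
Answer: 5452213/4115130 ≈ 1.3249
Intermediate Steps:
-(-183/(-3594) - 4726/3435) = -(-183*(-1/3594) - 4726*1/3435) = -(61/1198 - 4726/3435) = -1*(-5452213/4115130) = 5452213/4115130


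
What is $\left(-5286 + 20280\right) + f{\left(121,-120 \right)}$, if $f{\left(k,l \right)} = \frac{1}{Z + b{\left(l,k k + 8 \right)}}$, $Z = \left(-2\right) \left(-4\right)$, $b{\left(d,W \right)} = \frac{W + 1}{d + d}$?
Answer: $\frac{19087338}{1273} \approx 14994.0$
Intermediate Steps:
$b{\left(d,W \right)} = \frac{1 + W}{2 d}$
$Z = 8$
$f{\left(k,l \right)} = \frac{1}{8 + \frac{9 + k^{2}}{2 l}}$ ($f{\left(k,l \right)} = \frac{1}{8 + \frac{1 + \left(k k + 8\right)}{2 l}} = \frac{1}{8 + \frac{1 + \left(k^{2} + 8\right)}{2 l}} = \frac{1}{8 + \frac{1 + \left(8 + k^{2}\right)}{2 l}} = \frac{1}{8 + \frac{9 + k^{2}}{2 l}}$)
$\left(-5286 + 20280\right) + f{\left(121,-120 \right)} = \left(-5286 + 20280\right) + 2 \left(-120\right) \frac{1}{9 + 121^{2} + 16 \left(-120\right)} = 14994 + 2 \left(-120\right) \frac{1}{9 + 14641 - 1920} = 14994 + 2 \left(-120\right) \frac{1}{12730} = 14994 - \frac{24}{1273} = \frac{19087338}{1273}$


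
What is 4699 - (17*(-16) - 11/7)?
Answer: 34808/7 ≈ 4972.6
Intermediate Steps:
4699 - (17*(-16) - 11/7) = 4699 - (-272 - 11*⅐) = 4699 - (-272 - 11/7) = 4699 - 1*(-1915/7) = 4699 + 1915/7 = 34808/7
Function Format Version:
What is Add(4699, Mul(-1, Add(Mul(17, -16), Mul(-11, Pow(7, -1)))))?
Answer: Rational(34808, 7) ≈ 4972.6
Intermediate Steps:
Add(4699, Mul(-1, Add(Mul(17, -16), Mul(-11, Pow(7, -1))))) = Add(4699, Mul(-1, Add(-272, Mul(-11, Rational(1, 7))))) = Add(4699, Mul(-1, Add(-272, Rational(-11, 7)))) = Add(4699, Mul(-1, Rational(-1915, 7))) = Add(4699, Rational(1915, 7)) = Rational(34808, 7)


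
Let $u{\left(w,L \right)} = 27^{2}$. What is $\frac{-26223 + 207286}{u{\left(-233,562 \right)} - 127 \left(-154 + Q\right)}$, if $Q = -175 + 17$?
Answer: $\frac{181063}{40353} \approx 4.487$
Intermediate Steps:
$Q = -158$
$u{\left(w,L \right)} = 729$
$\frac{-26223 + 207286}{u{\left(-233,562 \right)} - 127 \left(-154 + Q\right)} = \frac{-26223 + 207286}{729 - 127 \left(-154 - 158\right)} = \frac{181063}{729 - -39624} = \frac{181063}{729 + 39624} = \frac{181063}{40353}$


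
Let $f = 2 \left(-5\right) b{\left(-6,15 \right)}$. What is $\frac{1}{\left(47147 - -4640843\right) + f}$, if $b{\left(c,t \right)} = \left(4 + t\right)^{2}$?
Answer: $\frac{1}{4684380} \approx 2.1348 \cdot 10^{-7}$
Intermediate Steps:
$f = -3610$ ($f = 2 \left(-5\right) \left(4 + 15\right)^{2} = - 10 \cdot 19^{2} = \left(-10\right) 361 = -3610$)
$\frac{1}{\left(47147 - -4640843\right) + f} = \frac{1}{\left(47147 - -4640843\right) - 3610} = \frac{1}{\left(47147 + 4640843\right) - 3610} = \frac{1}{4687990 - 3610} = \frac{1}{4684380}$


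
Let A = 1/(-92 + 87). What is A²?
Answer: 1/25 ≈ 0.040000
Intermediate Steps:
A = -⅕ (A = 1/(-5) = -⅕ ≈ -0.20000)
A² = (-⅕)² = 1/25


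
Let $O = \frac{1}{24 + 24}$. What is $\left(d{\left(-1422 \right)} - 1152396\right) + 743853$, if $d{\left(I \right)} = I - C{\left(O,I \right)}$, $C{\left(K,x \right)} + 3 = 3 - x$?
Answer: $-411387$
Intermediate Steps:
$O = \frac{1}{48} \approx 0.020833$
$C{\left(K,x \right)} = - x$ ($C{\left(K,x \right)} = -3 - \left(-3 + x\right) = - x$)
$d{\left(I \right)} = 2 I$ ($d{\left(I \right)} = I - - I = I + I = 2 I$)
$\left(d{\left(-1422 \right)} - 1152396\right) + 743853 = \left(2 \left(-1422\right) - 1152396\right) + 743853 = \left(-2844 - 1152396\right) + 743853 = -1155240 + 743853 = -411387$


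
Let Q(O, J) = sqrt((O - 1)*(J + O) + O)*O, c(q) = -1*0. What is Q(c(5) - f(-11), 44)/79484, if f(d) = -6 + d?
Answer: 17*sqrt(993)/79484 ≈ 0.0067398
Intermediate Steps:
c(q) = 0
Q(O, J) = O*sqrt(O + (-1 + O)*(J + O)) (Q(O, J) = sqrt((-1 + O)*(J + O) + O)*O = sqrt(O + (-1 + O)*(J + O))*O = O*sqrt(O + (-1 + O)*(J + O)))
Q(c(5) - f(-11), 44)/79484 = ((0 - (-6 - 11))*sqrt((0 - (-6 - 11))**2 - 1*44 + 44*(0 - (-6 - 11))))/79484 = ((0 - 1*(-17))*sqrt((0 - 1*(-17))**2 - 44 + 44*(0 - 1*(-17))))*(1/79484) = ((0 + 17)*sqrt((0 + 17)**2 - 44 + 44*(0 + 17)))*(1/79484) = (17*sqrt(17**2 - 44 + 44*17))*(1/79484) = (17*sqrt(289 - 44 + 748))*(1/79484) = (17*sqrt(993))*(1/79484) = 17*sqrt(993)/79484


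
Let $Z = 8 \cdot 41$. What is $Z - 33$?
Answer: $295$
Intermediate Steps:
$Z = 328$
$Z - 33 = 328 - 33 = 295$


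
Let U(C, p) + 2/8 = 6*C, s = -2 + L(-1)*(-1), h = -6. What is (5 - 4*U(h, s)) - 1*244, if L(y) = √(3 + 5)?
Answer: -94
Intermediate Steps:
L(y) = 2*√2 (L(y) = √8 = 2*√2)
s = -2 - 2*√2 (s = -2 + (2*√2)*(-1) = -2 - 2*√2 ≈ -4.8284)
U(C, p) = -¼ + 6*C
(5 - 4*U(h, s)) - 1*244 = (5 - 4*(-¼ + 6*(-6))) - 1*244 = (5 - 4*(-¼ - 36)) - 244 = (5 - 4*(-145/4)) - 244 = (5 + 145) - 244 = 150 - 244 = -94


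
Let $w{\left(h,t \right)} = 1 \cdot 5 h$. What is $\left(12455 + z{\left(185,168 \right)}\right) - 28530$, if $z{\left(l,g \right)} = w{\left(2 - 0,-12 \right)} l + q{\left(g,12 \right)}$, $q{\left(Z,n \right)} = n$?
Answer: $-14213$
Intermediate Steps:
$w{\left(h,t \right)} = 5 h$
$z{\left(l,g \right)} = 12 + 10 l$ ($z{\left(l,g \right)} = 5 \left(2 - 0\right) l + 12 = 5 \left(2 + 0\right) l + 12 = 5 \cdot 2 l + 12 = 10 l + 12 = 12 + 10 l$)
$\left(12455 + z{\left(185,168 \right)}\right) - 28530 = \left(12455 + \left(12 + 10 \cdot 185\right)\right) - 28530 = \left(12455 + \left(12 + 1850\right)\right) - 28530 = \left(12455 + 1862\right) - 28530 = 14317 - 28530 = -14213$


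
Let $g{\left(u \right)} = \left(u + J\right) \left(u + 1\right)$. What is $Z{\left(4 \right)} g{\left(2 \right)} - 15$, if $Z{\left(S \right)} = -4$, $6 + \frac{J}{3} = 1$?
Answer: $141$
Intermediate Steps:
$J = -15$ ($J = -18 + 3 \cdot 1 = -18 + 3 = -15$)
$g{\left(u \right)} = \left(1 + u\right) \left(-15 + u\right)$ ($g{\left(u \right)} = \left(u - 15\right) \left(u + 1\right) = \left(-15 + u\right) \left(1 + u\right) = \left(1 + u\right) \left(-15 + u\right)$)
$Z{\left(4 \right)} g{\left(2 \right)} - 15 = - 4 \left(-15 + 2^{2} - 28\right) - 15 = - 4 \left(-15 + 4 - 28\right) - 15 = \left(-4\right) \left(-39\right) - 15 = 156 - 15 = 141$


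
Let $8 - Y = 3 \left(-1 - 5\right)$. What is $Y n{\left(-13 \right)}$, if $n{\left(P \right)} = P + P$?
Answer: $-676$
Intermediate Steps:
$n{\left(P \right)} = 2 P$
$Y = 26$ ($Y = 8 - 3 \left(-1 - 5\right) = 8 - 3 \left(-6\right) = 8 - -18 = 8 + 18 = 26$)
$Y n{\left(-13 \right)} = 26 \cdot 2 \left(-13\right) = 26 \left(-26\right) = -676$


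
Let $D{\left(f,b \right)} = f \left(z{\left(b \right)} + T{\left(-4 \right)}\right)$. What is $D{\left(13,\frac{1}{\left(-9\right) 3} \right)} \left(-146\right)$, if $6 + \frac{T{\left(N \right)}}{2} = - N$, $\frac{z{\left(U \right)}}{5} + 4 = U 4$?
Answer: $\frac{1267864}{27} \approx 46958.0$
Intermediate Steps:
$z{\left(U \right)} = -20 + 20 U$ ($z{\left(U \right)} = -20 + 5 U 4 = -20 + 5 \cdot 4 U = -20 + 20 U$)
$T{\left(N \right)} = -12 - 2 N$ ($T{\left(N \right)} = -12 + 2 \left(- N\right) = -12 - 2 N$)
$D{\left(f,b \right)} = f \left(-24 + 20 b\right)$ ($D{\left(f,b \right)} = f \left(\left(-20 + 20 b\right) - 4\right) = f \left(-24 + 20 b\right)$)
$D{\left(13,\frac{1}{\left(-9\right) 3} \right)} \left(-146\right) = 4 \cdot 13 \left(-6 + 5 \frac{1}{\left(-9\right) 3}\right) \left(-146\right) = 4 \cdot 13 \left(-6 + 5 \left(\left(- \frac{1}{9}\right) \frac{1}{3}\right)\right) \left(-146\right) = 4 \cdot 13 \left(-6 + 5 \left(- \frac{1}{27}\right)\right) \left(-146\right) = 4 \cdot 13 \left(-6 - \frac{5}{27}\right) \left(-146\right) = 4 \cdot 13 \left(- \frac{167}{27}\right) \left(-146\right) = \left(- \frac{8684}{27}\right) \left(-146\right) = \frac{1267864}{27}$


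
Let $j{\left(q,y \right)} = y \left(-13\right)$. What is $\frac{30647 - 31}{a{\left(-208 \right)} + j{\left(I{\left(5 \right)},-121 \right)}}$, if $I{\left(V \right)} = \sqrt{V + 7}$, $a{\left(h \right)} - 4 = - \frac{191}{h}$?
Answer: $\frac{6368128}{328207} \approx 19.403$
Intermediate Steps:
$a{\left(h \right)} = 4 - \frac{191}{h}$
$I{\left(V \right)} = \sqrt{7 + V}$
$j{\left(q,y \right)} = - 13 y$
$\frac{30647 - 31}{a{\left(-208 \right)} + j{\left(I{\left(5 \right)},-121 \right)}} = \frac{30647 - 31}{\left(4 - \frac{191}{-208}\right) - -1573} = \frac{30616}{\left(4 - - \frac{191}{208}\right) + 1573} = \frac{30616}{\left(4 + \frac{191}{208}\right) + 1573} = \frac{30616}{\frac{1023}{208} + 1573} = \frac{30616}{\frac{328207}{208}} = 30616 \cdot \frac{208}{328207} = \frac{6368128}{328207}$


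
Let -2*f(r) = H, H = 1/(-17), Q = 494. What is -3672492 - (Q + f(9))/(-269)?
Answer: -33588595035/9146 ≈ -3.6725e+6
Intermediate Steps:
H = -1/17 ≈ -0.058824
f(r) = 1/34 (f(r) = -½*(-1/17) = 1/34)
-3672492 - (Q + f(9))/(-269) = -3672492 - (494 + 1/34)/(-269) = -3672492 - (-1)*16797/(269*34) = -3672492 - 1*(-16797/9146) = -3672492 + 16797/9146 = -33588595035/9146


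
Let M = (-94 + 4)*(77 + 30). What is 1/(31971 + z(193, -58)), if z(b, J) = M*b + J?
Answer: -1/1826677 ≈ -5.4744e-7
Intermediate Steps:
M = -9630 (M = -90*107 = -9630)
z(b, J) = J - 9630*b (z(b, J) = -9630*b + J = J - 9630*b)
1/(31971 + z(193, -58)) = 1/(31971 + (-58 - 9630*193)) = 1/(31971 + (-58 - 1858590)) = 1/(31971 - 1858648) = 1/(-1826677) = -1/1826677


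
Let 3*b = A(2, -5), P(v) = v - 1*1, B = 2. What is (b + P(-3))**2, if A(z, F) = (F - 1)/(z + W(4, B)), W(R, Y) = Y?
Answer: 81/4 ≈ 20.250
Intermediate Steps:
P(v) = -1 + v (P(v) = v - 1 = -1 + v)
A(z, F) = (-1 + F)/(2 + z) (A(z, F) = (F - 1)/(z + 2) = (-1 + F)/(2 + z))
b = -1/2 (b = ((-1 - 5)/(2 + 2))/3 = (-6/4)/3 = ((1/4)*(-6))/3 = (1/3)*(-3/2) = -1/2 ≈ -0.50000)
(b + P(-3))**2 = (-1/2 + (-1 - 3))**2 = (-1/2 - 4)**2 = (-9/2)**2 = 81/4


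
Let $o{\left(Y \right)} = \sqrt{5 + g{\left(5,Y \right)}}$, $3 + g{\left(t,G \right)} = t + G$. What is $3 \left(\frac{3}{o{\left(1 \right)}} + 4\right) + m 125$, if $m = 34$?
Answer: $4262 + \frac{9 \sqrt{2}}{4} \approx 4265.2$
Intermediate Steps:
$g{\left(t,G \right)} = -3 + G + t$ ($g{\left(t,G \right)} = -3 + \left(t + G\right) = -3 + \left(G + t\right) = -3 + G + t$)
$o{\left(Y \right)} = \sqrt{7 + Y}$ ($o{\left(Y \right)} = \sqrt{5 + \left(-3 + Y + 5\right)} = \sqrt{5 + \left(2 + Y\right)} = \sqrt{7 + Y}$)
$3 \left(\frac{3}{o{\left(1 \right)}} + 4\right) + m 125 = 3 \left(\frac{3}{\sqrt{7 + 1}} + 4\right) + 34 \cdot 125 = 3 \left(\frac{3}{\sqrt{8}} + 4\right) + 4250 = 3 \left(\frac{3}{2 \sqrt{2}} + 4\right) + 4250 = 3 \left(3 \frac{\sqrt{2}}{4} + 4\right) + 4250 = 3 \left(\frac{3 \sqrt{2}}{4} + 4\right) + 4250 = 3 \left(4 + \frac{3 \sqrt{2}}{4}\right) + 4250 = \left(12 + \frac{9 \sqrt{2}}{4}\right) + 4250 = 4262 + \frac{9 \sqrt{2}}{4}$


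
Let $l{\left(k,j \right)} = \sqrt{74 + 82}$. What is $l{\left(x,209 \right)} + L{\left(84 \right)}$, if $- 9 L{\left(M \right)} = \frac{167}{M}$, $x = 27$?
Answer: $- \frac{167}{756} + 2 \sqrt{39} \approx 12.269$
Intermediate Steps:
$l{\left(k,j \right)} = 2 \sqrt{39}$ ($l{\left(k,j \right)} = \sqrt{156} = 2 \sqrt{39}$)
$L{\left(M \right)} = - \frac{167}{9 M}$ ($L{\left(M \right)} = - \frac{167 \frac{1}{M}}{9} = - \frac{167}{9 M}$)
$l{\left(x,209 \right)} + L{\left(84 \right)} = 2 \sqrt{39} - \frac{167}{9 \cdot 84} = 2 \sqrt{39} - \frac{167}{756} = - \frac{167}{756} + 2 \sqrt{39}$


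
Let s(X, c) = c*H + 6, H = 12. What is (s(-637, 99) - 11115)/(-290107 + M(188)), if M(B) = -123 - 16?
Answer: 9921/290246 ≈ 0.034181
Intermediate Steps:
M(B) = -139
s(X, c) = 6 + 12*c (s(X, c) = c*12 + 6 = 12*c + 6 = 6 + 12*c)
(s(-637, 99) - 11115)/(-290107 + M(188)) = ((6 + 12*99) - 11115)/(-290107 - 139) = ((6 + 1188) - 11115)/(-290246) = (1194 - 11115)*(-1/290246) = -9921*(-1/290246) = 9921/290246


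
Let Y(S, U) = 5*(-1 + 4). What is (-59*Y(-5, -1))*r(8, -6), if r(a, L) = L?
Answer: 5310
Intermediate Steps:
Y(S, U) = 15 (Y(S, U) = 5*3 = 15)
(-59*Y(-5, -1))*r(8, -6) = -59*15*(-6) = -885*(-6) = 5310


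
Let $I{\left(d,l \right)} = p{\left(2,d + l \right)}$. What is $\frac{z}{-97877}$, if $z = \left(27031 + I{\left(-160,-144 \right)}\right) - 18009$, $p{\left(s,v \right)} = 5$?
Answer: $- \frac{9027}{97877} \approx -0.092228$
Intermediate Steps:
$I{\left(d,l \right)} = 5$
$z = 9027$ ($z = \left(27031 + 5\right) - 18009 = 27036 - 18009 = 9027$)
$\frac{z}{-97877} = \frac{9027}{-97877} = 9027 \left(- \frac{1}{97877}\right) = - \frac{9027}{97877}$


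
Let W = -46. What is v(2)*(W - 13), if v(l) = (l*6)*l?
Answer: -1416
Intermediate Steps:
v(l) = 6*l² (v(l) = (6*l)*l = 6*l²)
v(2)*(W - 13) = (6*2²)*(-46 - 13) = (6*4)*(-59) = 24*(-59) = -1416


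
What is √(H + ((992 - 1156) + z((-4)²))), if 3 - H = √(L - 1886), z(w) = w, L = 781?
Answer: √(-145 - I*√1105) ≈ 1.3714 - 12.119*I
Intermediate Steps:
H = 3 - I*√1105 (H = 3 - √(781 - 1886) = 3 - √(-1105) = 3 - I*√1105 ≈ 3.0 - 33.242*I)
√(H + ((992 - 1156) + z((-4)²))) = √((3 - I*√1105) + ((992 - 1156) + (-4)²)) = √((3 - I*√1105) + (-164 + 16)) = √((3 - I*√1105) - 148) = √(-145 - I*√1105)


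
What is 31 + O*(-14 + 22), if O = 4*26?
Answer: 863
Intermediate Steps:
O = 104
31 + O*(-14 + 22) = 31 + 104*(-14 + 22) = 31 + 104*8 = 31 + 832 = 863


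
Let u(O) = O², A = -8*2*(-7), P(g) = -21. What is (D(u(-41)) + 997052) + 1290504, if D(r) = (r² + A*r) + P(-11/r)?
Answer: 5301568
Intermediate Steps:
A = 112 (A = -16*(-7) = 112)
D(r) = -21 + r² + 112*r (D(r) = (r² + 112*r) - 21 = -21 + r² + 112*r)
(D(u(-41)) + 997052) + 1290504 = ((-21 + ((-41)²)² + 112*(-41)²) + 997052) + 1290504 = ((-21 + 1681² + 112*1681) + 997052) + 1290504 = ((-21 + 2825761 + 188272) + 997052) + 1290504 = (3014012 + 997052) + 1290504 = 4011064 + 1290504 = 5301568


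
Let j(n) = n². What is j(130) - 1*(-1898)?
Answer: 18798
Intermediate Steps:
j(130) - 1*(-1898) = 130² - 1*(-1898) = 16900 + 1898 = 18798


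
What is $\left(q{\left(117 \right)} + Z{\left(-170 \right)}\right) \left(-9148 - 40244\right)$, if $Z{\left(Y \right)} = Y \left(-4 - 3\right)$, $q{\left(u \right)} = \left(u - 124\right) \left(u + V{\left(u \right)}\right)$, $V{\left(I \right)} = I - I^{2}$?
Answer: $-4710762000$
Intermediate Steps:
$q{\left(u \right)} = \left(-124 + u\right) \left(u + u \left(1 - u\right)\right)$ ($q{\left(u \right)} = \left(u - 124\right) \left(u + u \left(1 - u\right)\right) = \left(-124 + u\right) \left(u + u \left(1 - u\right)\right)$)
$Z{\left(Y \right)} = - 7 Y$ ($Z{\left(Y \right)} = Y \left(-7\right) = - 7 Y$)
$\left(q{\left(117 \right)} + Z{\left(-170 \right)}\right) \left(-9148 - 40244\right) = \left(117 \left(-248 - 117^{2} + 126 \cdot 117\right) - -1190\right) \left(-9148 - 40244\right) = \left(117 \left(-248 - 13689 + 14742\right) + 1190\right) \left(-49392\right) = \left(117 \cdot 805 + 1190\right) \left(-49392\right) = \left(94185 + 1190\right) \left(-49392\right) = 95375 \left(-49392\right) = -4710762000$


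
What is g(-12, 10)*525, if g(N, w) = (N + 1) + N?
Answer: -12075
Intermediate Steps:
g(N, w) = 1 + 2*N (g(N, w) = (1 + N) + N = 1 + 2*N)
g(-12, 10)*525 = (1 + 2*(-12))*525 = (1 - 24)*525 = -23*525 = -12075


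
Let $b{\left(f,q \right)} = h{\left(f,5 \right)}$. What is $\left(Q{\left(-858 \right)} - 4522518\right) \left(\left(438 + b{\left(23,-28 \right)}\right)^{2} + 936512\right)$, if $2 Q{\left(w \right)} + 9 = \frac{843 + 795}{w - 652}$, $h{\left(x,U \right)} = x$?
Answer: $- \frac{3923378805314601}{755} \approx -5.1965 \cdot 10^{12}$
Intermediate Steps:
$b{\left(f,q \right)} = f$
$Q{\left(w \right)} = - \frac{9}{2} + \frac{819}{-652 + w}$ ($Q{\left(w \right)} = - \frac{9}{2} + \frac{\left(843 + 795\right) \frac{1}{w - 652}}{2} = - \frac{9}{2} + \frac{1638 \frac{1}{-652 + w}}{2} = - \frac{9}{2} + \frac{819}{-652 + w}$)
$\left(Q{\left(-858 \right)} - 4522518\right) \left(\left(438 + b{\left(23,-28 \right)}\right)^{2} + 936512\right) = \left(\frac{9 \left(834 - -858\right)}{2 \left(-652 - 858\right)} - 4522518\right) \left(\left(438 + 23\right)^{2} + 936512\right) = \left(\frac{9 \left(834 + 858\right)}{2 \left(-1510\right)} - 4522518\right) \left(461^{2} + 936512\right) = \left(\frac{9}{2} \left(- \frac{1}{1510}\right) 1692 - 4522518\right) \left(212521 + 936512\right) = \left(- \frac{3807}{755} - 4522518\right) 1149033 = \left(- \frac{3414504897}{755}\right) 1149033 = - \frac{3923378805314601}{755}$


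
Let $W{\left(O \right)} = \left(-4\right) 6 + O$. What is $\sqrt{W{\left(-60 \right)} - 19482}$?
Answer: $3 i \sqrt{2174} \approx 139.88 i$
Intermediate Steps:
$W{\left(O \right)} = -24 + O$
$\sqrt{W{\left(-60 \right)} - 19482} = \sqrt{\left(-24 - 60\right) - 19482} = \sqrt{-84 - 19482} = \sqrt{-19566} = 3 i \sqrt{2174}$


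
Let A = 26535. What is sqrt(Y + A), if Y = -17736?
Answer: sqrt(8799) ≈ 93.803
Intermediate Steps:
sqrt(Y + A) = sqrt(-17736 + 26535) = sqrt(8799)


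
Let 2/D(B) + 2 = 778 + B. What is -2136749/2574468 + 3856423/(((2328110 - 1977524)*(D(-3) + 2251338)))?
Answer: -36212892678754090447/43631461728721538568 ≈ -0.82997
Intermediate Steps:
D(B) = 2/(776 + B) (D(B) = 2/(-2 + (778 + B)) = 2/(776 + B))
-2136749/2574468 + 3856423/(((2328110 - 1977524)*(D(-3) + 2251338))) = -2136749/2574468 + 3856423/(((2328110 - 1977524)*(2/(776 - 3) + 2251338))) = -2136749*1/2574468 + 3856423/((350586*(2/773 + 2251338))) = -2136749/2574468 + 3856423/((350586*(2*(1/773) + 2251338))) = -2136749/2574468 + 3856423/((350586*(2/773 + 2251338))) = -2136749/2574468 + 3856423/((350586*(1740284276/773))) = -2136749/2574468 + 3856423/(610119303185736/773) = -2136749/2574468 + 3856423*(773/610119303185736) = -2136749/2574468 + 2981014979/610119303185736 = -36212892678754090447/43631461728721538568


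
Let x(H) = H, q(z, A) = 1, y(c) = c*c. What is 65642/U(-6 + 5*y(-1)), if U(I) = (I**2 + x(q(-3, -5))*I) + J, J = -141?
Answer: -65642/141 ≈ -465.55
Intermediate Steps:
y(c) = c**2
U(I) = -141 + I + I**2 (U(I) = (I**2 + 1*I) - 141 = (I**2 + I) - 141 = (I + I**2) - 141 = -141 + I + I**2)
65642/U(-6 + 5*y(-1)) = 65642/(-141 + (-6 + 5*(-1)**2) + (-6 + 5*(-1)**2)**2) = 65642/(-141 + (-6 + 5*1) + (-6 + 5*1)**2) = 65642/(-141 + (-6 + 5) + (-6 + 5)**2) = 65642/(-141 - 1 + (-1)**2) = 65642/(-141 - 1 + 1) = 65642/(-141) = 65642*(-1/141) = -65642/141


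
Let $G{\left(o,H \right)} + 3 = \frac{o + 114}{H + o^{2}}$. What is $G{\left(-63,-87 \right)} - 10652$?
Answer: $- \frac{13787553}{1294} \approx -10655.0$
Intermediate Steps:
$G{\left(o,H \right)} = -3 + \frac{114 + o}{H + o^{2}}$ ($G{\left(o,H \right)} = -3 + \frac{o + 114}{H + o^{2}} = -3 + \frac{114 + o}{H + o^{2}}$)
$G{\left(-63,-87 \right)} - 10652 = \frac{114 - 63 - -261 - 3 \left(-63\right)^{2}}{-87 + \left(-63\right)^{2}} - 10652 = \frac{114 - 63 + 261 - 11907}{-87 + 3969} - 10652 = \frac{114 - 63 + 261 - 11907}{3882} - 10652 = \frac{1}{3882} \left(-11595\right) - 10652 = - \frac{3865}{1294} - 10652 = - \frac{13787553}{1294}$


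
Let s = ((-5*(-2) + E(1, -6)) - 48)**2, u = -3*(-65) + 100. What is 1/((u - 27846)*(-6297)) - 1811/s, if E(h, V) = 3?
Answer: -314187938492/212523592575 ≈ -1.4784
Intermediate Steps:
u = 295 (u = 195 + 100 = 295)
s = 1225 (s = ((-5*(-2) + 3) - 48)**2 = ((10 + 3) - 48)**2 = (13 - 48)**2 = (-35)**2 = 1225)
1/((u - 27846)*(-6297)) - 1811/s = 1/((295 - 27846)*(-6297)) - 1811/1225 = -1/6297/(-27551) - 1811*1/1225 = -1/27551*(-1/6297) - 1811/1225 = 1/173488647 - 1811/1225 = -314187938492/212523592575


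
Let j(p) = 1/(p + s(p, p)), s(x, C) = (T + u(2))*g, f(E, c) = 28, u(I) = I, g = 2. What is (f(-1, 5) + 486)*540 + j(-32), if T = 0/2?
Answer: 7771679/28 ≈ 2.7756e+5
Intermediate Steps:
T = 0 (T = 0*(½) = 0)
s(x, C) = 4 (s(x, C) = (0 + 2)*2 = 2*2 = 4)
j(p) = 1/(4 + p) (j(p) = 1/(p + 4) = 1/(4 + p))
(f(-1, 5) + 486)*540 + j(-32) = (28 + 486)*540 + 1/(4 - 32) = 514*540 + 1/(-28) = 277560 - 1/28 = 7771679/28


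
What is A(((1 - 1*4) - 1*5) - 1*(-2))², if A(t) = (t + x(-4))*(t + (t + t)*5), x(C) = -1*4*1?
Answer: 435600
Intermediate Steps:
x(C) = -4 (x(C) = -4*1 = -4)
A(t) = 11*t*(-4 + t) (A(t) = (t - 4)*(t + (t + t)*5) = (-4 + t)*(t + (2*t)*5) = (-4 + t)*(t + 10*t) = (-4 + t)*(11*t) = 11*t*(-4 + t))
A(((1 - 1*4) - 1*5) - 1*(-2))² = (11*(((1 - 1*4) - 1*5) - 1*(-2))*(-4 + (((1 - 1*4) - 1*5) - 1*(-2))))² = (11*(((1 - 4) - 5) + 2)*(-4 + (((1 - 4) - 5) + 2)))² = (11*((-3 - 5) + 2)*(-4 + ((-3 - 5) + 2)))² = (11*(-8 + 2)*(-4 + (-8 + 2)))² = (11*(-6)*(-4 - 6))² = (11*(-6)*(-10))² = 660² = 435600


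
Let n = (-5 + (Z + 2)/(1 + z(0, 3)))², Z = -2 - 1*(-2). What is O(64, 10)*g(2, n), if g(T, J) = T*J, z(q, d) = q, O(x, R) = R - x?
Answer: -972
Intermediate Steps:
Z = 0 (Z = -2 + 2 = 0)
n = 9 (n = (-5 + (0 + 2)/(1 + 0))² = (-5 + 2/1)² = (-5 + 2*1)² = (-5 + 2)² = (-3)² = 9)
g(T, J) = J*T
O(64, 10)*g(2, n) = (10 - 1*64)*(9*2) = (10 - 64)*18 = -54*18 = -972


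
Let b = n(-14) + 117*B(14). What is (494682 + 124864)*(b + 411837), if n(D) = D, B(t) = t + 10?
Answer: 256882977526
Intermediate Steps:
B(t) = 10 + t
b = 2794 (b = -14 + 117*(10 + 14) = -14 + 117*24 = -14 + 2808 = 2794)
(494682 + 124864)*(b + 411837) = (494682 + 124864)*(2794 + 411837) = 619546*414631 = 256882977526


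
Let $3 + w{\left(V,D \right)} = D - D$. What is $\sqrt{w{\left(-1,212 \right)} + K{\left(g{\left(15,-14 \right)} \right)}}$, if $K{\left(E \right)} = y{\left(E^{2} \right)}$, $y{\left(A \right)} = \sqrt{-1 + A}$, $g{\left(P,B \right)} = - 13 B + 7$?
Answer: $\sqrt{-3 + 2 \sqrt{8930}} \approx 13.638$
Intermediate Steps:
$w{\left(V,D \right)} = -3$ ($w{\left(V,D \right)} = -3 + \left(D - D\right) = -3 + 0 = -3$)
$g{\left(P,B \right)} = 7 - 13 B$
$K{\left(E \right)} = \sqrt{-1 + E^{2}}$
$\sqrt{w{\left(-1,212 \right)} + K{\left(g{\left(15,-14 \right)} \right)}} = \sqrt{-3 + \sqrt{-1 + \left(7 - -182\right)^{2}}} = \sqrt{-3 + \sqrt{-1 + \left(7 + 182\right)^{2}}} = \sqrt{-3 + \sqrt{-1 + 189^{2}}} = \sqrt{-3 + \sqrt{-1 + 35721}} = \sqrt{-3 + \sqrt{35720}} = \sqrt{-3 + 2 \sqrt{8930}}$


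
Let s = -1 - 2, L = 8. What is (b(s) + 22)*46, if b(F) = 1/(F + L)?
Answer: 5106/5 ≈ 1021.2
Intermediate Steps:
s = -3
b(F) = 1/(8 + F) (b(F) = 1/(F + 8) = 1/(8 + F))
(b(s) + 22)*46 = (1/(8 - 3) + 22)*46 = (1/5 + 22)*46 = (111/5)*46 = 5106/5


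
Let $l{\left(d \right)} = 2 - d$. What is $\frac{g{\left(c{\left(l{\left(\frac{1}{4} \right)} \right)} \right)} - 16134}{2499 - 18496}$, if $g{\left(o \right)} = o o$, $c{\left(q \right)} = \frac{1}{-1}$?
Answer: $\frac{949}{941} \approx 1.0085$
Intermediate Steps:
$c{\left(q \right)} = -1$
$g{\left(o \right)} = o^{2}$
$\frac{g{\left(c{\left(l{\left(\frac{1}{4} \right)} \right)} \right)} - 16134}{2499 - 18496} = \frac{\left(-1\right)^{2} - 16134}{2499 - 18496} = \frac{1 - 16134}{-15997} = \left(-16133\right) \left(- \frac{1}{15997}\right) = \frac{949}{941}$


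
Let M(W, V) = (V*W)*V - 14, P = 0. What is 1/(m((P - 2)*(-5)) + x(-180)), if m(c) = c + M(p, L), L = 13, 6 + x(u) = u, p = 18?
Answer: 1/2852 ≈ 0.00035063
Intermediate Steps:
x(u) = -6 + u
M(W, V) = -14 + W*V**2 (M(W, V) = W*V**2 - 14 = -14 + W*V**2)
m(c) = 3028 + c (m(c) = c + (-14 + 18*13**2) = c + (-14 + 18*169) = c + (-14 + 3042) = c + 3028 = 3028 + c)
1/(m((P - 2)*(-5)) + x(-180)) = 1/((3028 + (0 - 2)*(-5)) + (-6 - 180)) = 1/((3028 - 2*(-5)) - 186) = 1/((3028 + 10) - 186) = 1/(3038 - 186) = 1/2852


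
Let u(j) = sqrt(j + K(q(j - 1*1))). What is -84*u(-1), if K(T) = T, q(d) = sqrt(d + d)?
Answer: -84*sqrt(-1 + 2*I) ≈ -66.037 - 106.85*I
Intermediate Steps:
q(d) = sqrt(2)*sqrt(d) (q(d) = sqrt(2*d) = sqrt(2)*sqrt(d))
u(j) = sqrt(j + sqrt(2)*sqrt(-1 + j)) (u(j) = sqrt(j + sqrt(2)*sqrt(j - 1*1)) = sqrt(j + sqrt(2)*sqrt(j - 1)) = sqrt(j + sqrt(2)*sqrt(-1 + j)))
-84*u(-1) = -84*sqrt(-1 + sqrt(2)*sqrt(-1 - 1)) = -84*sqrt(-1 + sqrt(2)*sqrt(-2)) = -84*sqrt(-1 + sqrt(2)*(I*sqrt(2))) = -84*sqrt(-1 + 2*I)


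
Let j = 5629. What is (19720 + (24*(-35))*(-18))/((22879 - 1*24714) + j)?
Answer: 17420/1897 ≈ 9.1829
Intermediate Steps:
(19720 + (24*(-35))*(-18))/((22879 - 1*24714) + j) = (19720 + (24*(-35))*(-18))/((22879 - 1*24714) + 5629) = (19720 - 840*(-18))/((22879 - 24714) + 5629) = (19720 + 15120)/(-1835 + 5629) = 34840/3794 = 34840*(1/3794) = 17420/1897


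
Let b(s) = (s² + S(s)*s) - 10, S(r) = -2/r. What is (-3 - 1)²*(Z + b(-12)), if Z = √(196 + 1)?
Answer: 2112 + 16*√197 ≈ 2336.6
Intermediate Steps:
Z = √197 ≈ 14.036
b(s) = -12 + s² (b(s) = (s² + (-2/s)*s) - 10 = (s² - 2) - 10 = (-2 + s²) - 10 = -12 + s²)
(-3 - 1)²*(Z + b(-12)) = (-3 - 1)²*(√197 + (-12 + (-12)²)) = (-4)²*(√197 + (-12 + 144)) = 16*(√197 + 132) = 16*(132 + √197) = 2112 + 16*√197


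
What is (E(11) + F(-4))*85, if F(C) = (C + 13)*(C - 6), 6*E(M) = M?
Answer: -44965/6 ≈ -7494.2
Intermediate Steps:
E(M) = M/6
F(C) = (-6 + C)*(13 + C) (F(C) = (13 + C)*(-6 + C) = (-6 + C)*(13 + C))
(E(11) + F(-4))*85 = ((⅙)*11 + (-78 + (-4)² + 7*(-4)))*85 = (11/6 + (-78 + 16 - 28))*85 = (11/6 - 90)*85 = -529/6*85 = -44965/6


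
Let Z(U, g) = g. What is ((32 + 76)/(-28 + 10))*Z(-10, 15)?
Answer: -90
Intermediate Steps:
((32 + 76)/(-28 + 10))*Z(-10, 15) = ((32 + 76)/(-28 + 10))*15 = (108/(-18))*15 = (108*(-1/18))*15 = -6*15 = -90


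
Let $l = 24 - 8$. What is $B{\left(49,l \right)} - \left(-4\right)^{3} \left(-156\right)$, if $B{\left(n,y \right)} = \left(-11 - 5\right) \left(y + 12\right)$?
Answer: $-10432$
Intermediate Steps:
$l = 16$
$B{\left(n,y \right)} = -192 - 16 y$ ($B{\left(n,y \right)} = - 16 \left(12 + y\right) = -192 - 16 y$)
$B{\left(49,l \right)} - \left(-4\right)^{3} \left(-156\right) = \left(-192 - 256\right) - \left(-4\right)^{3} \left(-156\right) = \left(-192 - 256\right) - \left(-64\right) \left(-156\right) = -448 - 9984 = -10432$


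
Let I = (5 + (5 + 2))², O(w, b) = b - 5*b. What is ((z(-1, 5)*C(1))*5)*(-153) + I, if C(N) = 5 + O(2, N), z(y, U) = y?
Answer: 909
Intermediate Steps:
O(w, b) = -4*b
I = 144 (I = (5 + 7)² = 12² = 144)
C(N) = 5 - 4*N
((z(-1, 5)*C(1))*5)*(-153) + I = (-(5 - 4*1)*5)*(-153) + 144 = (-(5 - 4)*5)*(-153) + 144 = (-1*1*5)*(-153) + 144 = -1*5*(-153) + 144 = -5*(-153) + 144 = 765 + 144 = 909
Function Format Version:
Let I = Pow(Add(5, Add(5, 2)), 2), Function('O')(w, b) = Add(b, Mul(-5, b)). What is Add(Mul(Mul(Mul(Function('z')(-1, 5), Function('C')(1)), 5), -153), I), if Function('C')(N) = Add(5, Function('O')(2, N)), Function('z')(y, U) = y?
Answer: 909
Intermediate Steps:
Function('O')(w, b) = Mul(-4, b)
I = 144 (I = Pow(Add(5, 7), 2) = Pow(12, 2) = 144)
Function('C')(N) = Add(5, Mul(-4, N))
Add(Mul(Mul(Mul(Function('z')(-1, 5), Function('C')(1)), 5), -153), I) = Add(Mul(Mul(Mul(-1, Add(5, Mul(-4, 1))), 5), -153), 144) = Add(Mul(Mul(Mul(-1, Add(5, -4)), 5), -153), 144) = Add(Mul(Mul(Mul(-1, 1), 5), -153), 144) = Add(Mul(Mul(-1, 5), -153), 144) = Add(Mul(-5, -153), 144) = Add(765, 144) = 909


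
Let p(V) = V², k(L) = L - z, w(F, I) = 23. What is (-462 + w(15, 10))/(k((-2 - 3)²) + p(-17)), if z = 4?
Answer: -439/310 ≈ -1.4161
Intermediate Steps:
k(L) = -4 + L (k(L) = L - 1*4 = L - 4 = -4 + L)
(-462 + w(15, 10))/(k((-2 - 3)²) + p(-17)) = (-462 + 23)/((-4 + (-2 - 3)²) + (-17)²) = -439/((-4 + (-5)²) + 289) = -439/((-4 + 25) + 289) = -439/(21 + 289) = -439/310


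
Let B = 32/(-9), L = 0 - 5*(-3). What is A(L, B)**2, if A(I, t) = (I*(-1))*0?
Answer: 0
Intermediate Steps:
L = 15 (L = 0 + 15 = 15)
B = -32/9 (B = 32*(-1/9) = -32/9 ≈ -3.5556)
A(I, t) = 0 (A(I, t) = -I*0 = 0)
A(L, B)**2 = 0**2 = 0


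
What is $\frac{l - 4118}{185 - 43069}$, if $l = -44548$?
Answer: $\frac{24333}{21442} \approx 1.1348$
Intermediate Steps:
$\frac{l - 4118}{185 - 43069} = \frac{-44548 - 4118}{185 - 43069} = - \frac{48666}{-42884} = \left(-48666\right) \left(- \frac{1}{42884}\right) = \frac{24333}{21442}$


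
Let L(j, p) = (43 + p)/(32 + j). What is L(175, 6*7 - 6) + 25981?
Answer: 5378146/207 ≈ 25981.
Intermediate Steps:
L(j, p) = (43 + p)/(32 + j)
L(175, 6*7 - 6) + 25981 = (43 + (6*7 - 6))/(32 + 175) + 25981 = (43 + (42 - 6))/207 + 25981 = (43 + 36)/207 + 25981 = (1/207)*79 + 25981 = 79/207 + 25981 = 5378146/207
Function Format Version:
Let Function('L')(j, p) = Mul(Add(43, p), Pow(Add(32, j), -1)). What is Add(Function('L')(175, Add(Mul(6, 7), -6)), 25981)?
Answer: Rational(5378146, 207) ≈ 25981.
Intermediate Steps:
Function('L')(j, p) = Mul(Pow(Add(32, j), -1), Add(43, p))
Add(Function('L')(175, Add(Mul(6, 7), -6)), 25981) = Add(Mul(Pow(Add(32, 175), -1), Add(43, Add(Mul(6, 7), -6))), 25981) = Add(Mul(Pow(207, -1), Add(43, Add(42, -6))), 25981) = Add(Mul(Rational(1, 207), Add(43, 36)), 25981) = Add(Mul(Rational(1, 207), 79), 25981) = Add(Rational(79, 207), 25981) = Rational(5378146, 207)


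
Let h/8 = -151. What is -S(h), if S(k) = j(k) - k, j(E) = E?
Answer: 0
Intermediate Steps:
h = -1208 (h = 8*(-151) = -1208)
S(k) = 0 (S(k) = k - k = 0)
-S(h) = -1*0 = 0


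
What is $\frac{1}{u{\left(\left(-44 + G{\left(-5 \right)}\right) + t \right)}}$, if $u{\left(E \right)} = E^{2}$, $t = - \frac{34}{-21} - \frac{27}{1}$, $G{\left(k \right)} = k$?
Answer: $\frac{441}{2439844} \approx 0.00018075$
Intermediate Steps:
$t = - \frac{533}{21}$ ($t = \left(-34\right) \left(- \frac{1}{21}\right) - 27 = \frac{34}{21} - 27 = - \frac{533}{21} \approx -25.381$)
$\frac{1}{u{\left(\left(-44 + G{\left(-5 \right)}\right) + t \right)}} = \frac{1}{\left(\left(-44 - 5\right) - \frac{533}{21}\right)^{2}} = \frac{1}{\left(-49 - \frac{533}{21}\right)^{2}} = \frac{1}{\left(- \frac{1562}{21}\right)^{2}} = \frac{1}{\frac{2439844}{441}} = \frac{441}{2439844}$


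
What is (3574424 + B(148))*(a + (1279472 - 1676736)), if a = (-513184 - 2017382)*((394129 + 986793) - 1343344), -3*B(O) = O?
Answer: -1019704822412671088/3 ≈ -3.3990e+17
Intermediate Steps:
B(O) = -O/3
a = -95093609148 (a = -2530566*(1380922 - 1343344) = -2530566*37578 = -95093609148)
(3574424 + B(148))*(a + (1279472 - 1676736)) = (3574424 - ⅓*148)*(-95093609148 + (1279472 - 1676736)) = (3574424 - 148/3)*(-95093609148 - 397264) = (10723124/3)*(-95094006412) = -1019704822412671088/3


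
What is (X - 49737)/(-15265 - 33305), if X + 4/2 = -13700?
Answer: 63439/48570 ≈ 1.3061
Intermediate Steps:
X = -13702 (X = -2 - 13700 = -13702)
(X - 49737)/(-15265 - 33305) = (-13702 - 49737)/(-15265 - 33305) = -63439/(-48570) = -63439*(-1/48570) = 63439/48570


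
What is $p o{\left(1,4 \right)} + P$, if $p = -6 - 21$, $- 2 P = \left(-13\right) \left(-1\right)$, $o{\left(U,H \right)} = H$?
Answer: $- \frac{229}{2} \approx -114.5$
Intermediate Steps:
$P = - \frac{13}{2}$ ($P = - \frac{\left(-13\right) \left(-1\right)}{2} = \left(- \frac{1}{2}\right) 13 = - \frac{13}{2} \approx -6.5$)
$p = -27$ ($p = -6 - 21 = -27$)
$p o{\left(1,4 \right)} + P = \left(-27\right) 4 - \frac{13}{2} = -108 - \frac{13}{2} = - \frac{229}{2}$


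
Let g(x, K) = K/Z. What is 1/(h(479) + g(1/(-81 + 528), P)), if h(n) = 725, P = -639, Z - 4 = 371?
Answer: 125/90412 ≈ 0.0013826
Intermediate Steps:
Z = 375 (Z = 4 + 371 = 375)
g(x, K) = K/375
1/(h(479) + g(1/(-81 + 528), P)) = 1/(725 + (1/375)*(-639)) = 1/(725 - 213/125) = 1/(90412/125) = 125/90412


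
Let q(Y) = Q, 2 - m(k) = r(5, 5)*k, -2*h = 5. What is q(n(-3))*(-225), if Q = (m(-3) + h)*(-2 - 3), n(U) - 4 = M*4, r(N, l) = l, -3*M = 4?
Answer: 32625/2 ≈ 16313.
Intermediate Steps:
h = -5/2 (h = -½*5 = -5/2 ≈ -2.5000)
M = -4/3 (M = -⅓*4 = -4/3 ≈ -1.3333)
m(k) = 2 - 5*k
n(U) = -4/3 (n(U) = 4 - 4/3*4 = 4 - 16/3 = -4/3)
Q = -145/2 (Q = ((2 - 5*(-3)) - 5/2)*(-2 - 3) = ((2 + 15) - 5/2)*(-5) = (17 - 5/2)*(-5) = (29/2)*(-5) = -145/2 ≈ -72.500)
q(Y) = -145/2
q(n(-3))*(-225) = -145/2*(-225) = 32625/2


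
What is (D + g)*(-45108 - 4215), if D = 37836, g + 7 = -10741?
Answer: -1336061424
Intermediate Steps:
g = -10748 (g = -7 - 10741 = -10748)
(D + g)*(-45108 - 4215) = (37836 - 10748)*(-45108 - 4215) = 27088*(-49323) = -1336061424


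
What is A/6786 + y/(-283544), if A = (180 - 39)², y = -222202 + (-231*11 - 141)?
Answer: 49744452/13362011 ≈ 3.7228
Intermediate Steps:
y = -224884 (y = -222202 + (-2541 - 141) = -222202 - 2682 = -224884)
A = 19881 (A = 141² = 19881)
A/6786 + y/(-283544) = 19881/6786 - 224884/(-283544) = 19881*(1/6786) - 224884*(-1/283544) = 2209/754 + 56221/70886 = 49744452/13362011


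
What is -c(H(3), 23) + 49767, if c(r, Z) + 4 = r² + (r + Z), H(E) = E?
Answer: 49736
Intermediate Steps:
c(r, Z) = -4 + Z + r + r² (c(r, Z) = -4 + (r² + (r + Z)) = -4 + (r² + (Z + r)) = -4 + (Z + r + r²) = -4 + Z + r + r²)
-c(H(3), 23) + 49767 = -(-4 + 23 + 3 + 3²) + 49767 = -(-4 + 23 + 3 + 9) + 49767 = -1*31 + 49767 = -31 + 49767 = 49736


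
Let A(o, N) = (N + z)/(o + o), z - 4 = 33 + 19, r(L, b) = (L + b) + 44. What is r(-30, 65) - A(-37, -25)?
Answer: 5877/74 ≈ 79.419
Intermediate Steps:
r(L, b) = 44 + L + b
z = 56 (z = 4 + (33 + 19) = 4 + 52 = 56)
A(o, N) = (56 + N)/(2*o) (A(o, N) = (N + 56)/(o + o) = (56 + N)/((2*o)) = (56 + N)*(1/(2*o)) = (56 + N)/(2*o))
r(-30, 65) - A(-37, -25) = (44 - 30 + 65) - (56 - 25)/(2*(-37)) = 79 - (-1)*31/(2*37) = 79 - 1*(-31/74) = 79 + 31/74 = 5877/74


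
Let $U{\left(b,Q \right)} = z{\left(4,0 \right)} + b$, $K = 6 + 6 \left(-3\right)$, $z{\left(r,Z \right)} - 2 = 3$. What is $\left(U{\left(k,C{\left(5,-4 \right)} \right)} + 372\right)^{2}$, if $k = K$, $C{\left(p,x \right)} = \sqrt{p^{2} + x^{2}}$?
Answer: $133225$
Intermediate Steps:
$z{\left(r,Z \right)} = 5$ ($z{\left(r,Z \right)} = 2 + 3 = 5$)
$K = -12$ ($K = 6 - 18 = -12$)
$k = -12$
$U{\left(b,Q \right)} = 5 + b$
$\left(U{\left(k,C{\left(5,-4 \right)} \right)} + 372\right)^{2} = \left(\left(5 - 12\right) + 372\right)^{2} = \left(-7 + 372\right)^{2} = 365^{2} = 133225$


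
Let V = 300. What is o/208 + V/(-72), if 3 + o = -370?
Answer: -3719/624 ≈ -5.9599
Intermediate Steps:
o = -373 (o = -3 - 370 = -373)
o/208 + V/(-72) = -373/208 + 300/(-72) = -373*1/208 + 300*(-1/72) = -373/208 - 25/6 = -3719/624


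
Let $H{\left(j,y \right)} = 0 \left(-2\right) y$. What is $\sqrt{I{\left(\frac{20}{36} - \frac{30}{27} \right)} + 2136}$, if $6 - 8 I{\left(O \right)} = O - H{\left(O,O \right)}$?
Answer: $\frac{\sqrt{307702}}{12} \approx 46.226$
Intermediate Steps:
$H{\left(j,y \right)} = 0$ ($H{\left(j,y \right)} = 0 y = 0$)
$I{\left(O \right)} = \frac{3}{4} - \frac{O}{8}$ ($I{\left(O \right)} = \frac{3}{4} - \frac{O - 0}{8} = \frac{3}{4} - \frac{O + 0}{8} = \frac{3}{4} - \frac{O}{8}$)
$\sqrt{I{\left(\frac{20}{36} - \frac{30}{27} \right)} + 2136} = \sqrt{\left(\frac{3}{4} - \frac{\frac{20}{36} - \frac{30}{27}}{8}\right) + 2136} = \sqrt{\left(\frac{3}{4} - \frac{20 \cdot \frac{1}{36} - \frac{10}{9}}{8}\right) + 2136} = \sqrt{\left(\frac{3}{4} - \frac{\frac{5}{9} - \frac{10}{9}}{8}\right) + 2136} = \sqrt{\left(\frac{3}{4} - - \frac{5}{72}\right) + 2136} = \sqrt{\left(\frac{3}{4} + \frac{5}{72}\right) + 2136} = \sqrt{\frac{59}{72} + 2136} = \sqrt{\frac{153851}{72}} = \frac{\sqrt{307702}}{12}$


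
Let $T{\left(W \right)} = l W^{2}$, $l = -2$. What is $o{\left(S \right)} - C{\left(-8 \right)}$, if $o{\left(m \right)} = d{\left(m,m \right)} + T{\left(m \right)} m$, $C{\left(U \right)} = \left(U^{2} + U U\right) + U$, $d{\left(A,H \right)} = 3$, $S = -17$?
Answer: $9709$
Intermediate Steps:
$C{\left(U \right)} = U + 2 U^{2}$ ($C{\left(U \right)} = \left(U^{2} + U^{2}\right) + U = 2 U^{2} + U = U + 2 U^{2}$)
$T{\left(W \right)} = - 2 W^{2}$
$o{\left(m \right)} = 3 - 2 m^{3}$ ($o{\left(m \right)} = 3 + - 2 m^{2} m = 3 - 2 m^{3}$)
$o{\left(S \right)} - C{\left(-8 \right)} = \left(3 - 2 \left(-17\right)^{3}\right) - - 8 \left(1 + 2 \left(-8\right)\right) = \left(3 - -9826\right) - - 8 \left(1 - 16\right) = \left(3 + 9826\right) - \left(-8\right) \left(-15\right) = 9829 - 120 = 9709$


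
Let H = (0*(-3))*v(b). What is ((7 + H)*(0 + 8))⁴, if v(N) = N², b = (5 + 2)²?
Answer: 9834496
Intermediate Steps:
b = 49 (b = 7² = 49)
H = 0 (H = (0*(-3))*49² = 0*2401 = 0)
((7 + H)*(0 + 8))⁴ = ((7 + 0)*(0 + 8))⁴ = (7*8)⁴ = 56⁴ = 9834496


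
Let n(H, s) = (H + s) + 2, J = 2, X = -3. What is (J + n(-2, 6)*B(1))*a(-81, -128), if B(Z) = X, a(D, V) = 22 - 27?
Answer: 80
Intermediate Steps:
a(D, V) = -5
n(H, s) = 2 + H + s
B(Z) = -3
(J + n(-2, 6)*B(1))*a(-81, -128) = (2 + (2 - 2 + 6)*(-3))*(-5) = (2 + 6*(-3))*(-5) = (2 - 18)*(-5) = -16*(-5) = 80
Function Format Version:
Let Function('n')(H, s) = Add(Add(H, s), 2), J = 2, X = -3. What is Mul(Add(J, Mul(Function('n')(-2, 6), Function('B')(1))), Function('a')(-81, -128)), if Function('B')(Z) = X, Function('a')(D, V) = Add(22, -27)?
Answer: 80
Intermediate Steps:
Function('a')(D, V) = -5
Function('n')(H, s) = Add(2, H, s)
Function('B')(Z) = -3
Mul(Add(J, Mul(Function('n')(-2, 6), Function('B')(1))), Function('a')(-81, -128)) = Mul(Add(2, Mul(Add(2, -2, 6), -3)), -5) = Mul(Add(2, Mul(6, -3)), -5) = Mul(Add(2, -18), -5) = Mul(-16, -5) = 80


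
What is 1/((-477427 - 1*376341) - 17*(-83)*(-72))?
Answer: -1/955360 ≈ -1.0467e-6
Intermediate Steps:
1/((-477427 - 1*376341) - 17*(-83)*(-72)) = 1/((-477427 - 376341) + 1411*(-72)) = 1/(-853768 - 101592) = 1/(-955360) = -1/955360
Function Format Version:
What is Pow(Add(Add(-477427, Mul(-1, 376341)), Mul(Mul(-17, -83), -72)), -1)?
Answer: Rational(-1, 955360) ≈ -1.0467e-6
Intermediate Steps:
Pow(Add(Add(-477427, Mul(-1, 376341)), Mul(Mul(-17, -83), -72)), -1) = Pow(Add(Add(-477427, -376341), Mul(1411, -72)), -1) = Pow(Add(-853768, -101592), -1) = Pow(-955360, -1) = Rational(-1, 955360)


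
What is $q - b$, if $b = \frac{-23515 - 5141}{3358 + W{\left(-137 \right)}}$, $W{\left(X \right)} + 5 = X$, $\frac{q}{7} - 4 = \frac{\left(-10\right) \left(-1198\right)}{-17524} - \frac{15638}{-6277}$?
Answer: $\frac{91320562148}{1842468979} \approx 49.564$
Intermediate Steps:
$q = \frac{1117960277}{27499537}$ ($q = 28 + 7 \left(\frac{\left(-10\right) \left(-1198\right)}{-17524} - \frac{15638}{-6277}\right) = 28 + 7 \left(11980 \left(- \frac{1}{17524}\right) - - \frac{15638}{6277}\right) = 28 + 7 \left(- \frac{2995}{4381} + \frac{15638}{6277}\right) = 28 + 7 \cdot \frac{49710463}{27499537} = 28 + \frac{347973241}{27499537} = \frac{1117960277}{27499537} \approx 40.654$)
$W{\left(X \right)} = -5 + X$
$b = - \frac{597}{67}$ ($b = \frac{-23515 - 5141}{3358 - 142} = - \frac{28656}{3358 - 142} = - \frac{28656}{3216} = \left(-28656\right) \frac{1}{3216} = - \frac{597}{67} \approx -8.9104$)
$q - b = \frac{1117960277}{27499537} - - \frac{597}{67} = \frac{1117960277}{27499537} + \frac{597}{67} = \frac{91320562148}{1842468979}$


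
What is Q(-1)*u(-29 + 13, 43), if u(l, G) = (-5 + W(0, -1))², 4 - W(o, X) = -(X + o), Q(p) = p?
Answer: -4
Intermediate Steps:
W(o, X) = 4 + X + o (W(o, X) = 4 - (-1)*(X + o) = 4 - (-X - o) = 4 + (X + o) = 4 + X + o)
u(l, G) = 4 (u(l, G) = (-5 + (4 - 1 + 0))² = (-5 + 3)² = (-2)² = 4)
Q(-1)*u(-29 + 13, 43) = -1*4 = -4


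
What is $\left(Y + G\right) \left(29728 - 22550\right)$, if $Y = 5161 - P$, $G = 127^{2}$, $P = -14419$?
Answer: $256319202$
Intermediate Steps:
$G = 16129$
$Y = 19580$ ($Y = 5161 - -14419 = 5161 + 14419 = 19580$)
$\left(Y + G\right) \left(29728 - 22550\right) = \left(19580 + 16129\right) \left(29728 - 22550\right) = 35709 \cdot 7178 = 256319202$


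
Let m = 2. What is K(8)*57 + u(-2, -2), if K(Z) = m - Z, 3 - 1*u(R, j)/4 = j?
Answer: -322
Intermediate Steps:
u(R, j) = 12 - 4*j
K(Z) = 2 - Z
K(8)*57 + u(-2, -2) = (2 - 1*8)*57 + (12 - 4*(-2)) = (2 - 8)*57 + (12 + 8) = -6*57 + 20 = -342 + 20 = -322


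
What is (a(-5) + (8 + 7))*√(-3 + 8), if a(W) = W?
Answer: 10*√5 ≈ 22.361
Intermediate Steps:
(a(-5) + (8 + 7))*√(-3 + 8) = (-5 + (8 + 7))*√(-3 + 8) = (-5 + 15)*√5 = 10*√5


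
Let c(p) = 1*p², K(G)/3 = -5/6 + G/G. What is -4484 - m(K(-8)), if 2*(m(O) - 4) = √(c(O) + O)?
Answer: -4488 - √3/4 ≈ -4488.4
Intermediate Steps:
K(G) = ½ (K(G) = 3*(-5/6 + G/G) = 3*(-5*⅙ + 1) = 3*(-⅚ + 1) = 3*(⅙) = ½)
c(p) = p²
m(O) = 4 + √(O + O²)/2 (m(O) = 4 + √(O² + O)/2 = 4 + √(O + O²)/2)
-4484 - m(K(-8)) = -4484 - (4 + √((1 + ½)/2)/2) = -4484 - (4 + √((½)*(3/2))/2) = -4484 - (4 + √(¾)/2) = -4484 - (4 + (√3/2)/2) = -4484 - (4 + √3/4) = -4484 + (-4 - √3/4) = -4488 - √3/4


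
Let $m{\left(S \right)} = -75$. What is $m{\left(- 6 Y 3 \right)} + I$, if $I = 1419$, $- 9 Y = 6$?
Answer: $1344$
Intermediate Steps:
$Y = - \frac{2}{3}$ ($Y = \left(- \frac{1}{9}\right) 6 = - \frac{2}{3} \approx -0.66667$)
$m{\left(- 6 Y 3 \right)} + I = -75 + 1419 = 1344$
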